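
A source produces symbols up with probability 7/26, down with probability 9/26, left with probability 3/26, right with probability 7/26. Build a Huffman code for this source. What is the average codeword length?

Repeatedly combine the two least-probable nodes; the expected code length is the sum of the merged weights.
merge 3/26 + 7/26 → 5/13
merge 7/26 + 9/26 → 8/13
merge 5/13 + 8/13 → 1
L = 5/13 + 8/13 + 1 = 2 bits/symbol.

2 bits/symbol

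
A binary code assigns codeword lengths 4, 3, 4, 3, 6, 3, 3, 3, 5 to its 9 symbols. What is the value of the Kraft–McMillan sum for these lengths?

0.796875

With common denominator 2^6 = 64: Σ 2^(−ℓᵢ) = 4/64 + 8/64 + 4/64 + 8/64 + 1/64 + 8/64 + 8/64 + 8/64 + 2/64 = 51/64 = 0.796875.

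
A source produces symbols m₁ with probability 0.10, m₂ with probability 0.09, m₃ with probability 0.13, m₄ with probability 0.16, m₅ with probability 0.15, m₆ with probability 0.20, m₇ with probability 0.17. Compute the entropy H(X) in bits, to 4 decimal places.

2.7600 bits

H = −Σ pᵢ log₂ pᵢ.
−0.10·log₂(0.10) = 0.3322
−0.09·log₂(0.09) = 0.3127
−0.13·log₂(0.13) = 0.3826
−0.16·log₂(0.16) = 0.4230
−0.15·log₂(0.15) = 0.4105
−0.20·log₂(0.20) = 0.4644
−0.17·log₂(0.17) = 0.4346
Sum ≈ 2.7600 → 2.7600 bits.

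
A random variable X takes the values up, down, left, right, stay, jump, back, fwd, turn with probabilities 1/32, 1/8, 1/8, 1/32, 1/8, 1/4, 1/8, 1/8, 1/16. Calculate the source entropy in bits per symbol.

Each probability is a power of 1/2, so log₂(1/p) is an integer.
H = Σ p·log₂(1/p) = 1/32·5 + 1/8·3 + 1/8·3 + 1/32·5 + 1/8·3 + 1/4·2 + 1/8·3 + 1/8·3 + 1/16·4 = 2.9375 bits.

2.9375 bits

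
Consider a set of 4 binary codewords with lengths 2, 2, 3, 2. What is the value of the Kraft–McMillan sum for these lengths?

With common denominator 2^3 = 8: Σ 2^(−ℓᵢ) = 2/8 + 2/8 + 1/8 + 2/8 = 7/8 = 0.875.

0.875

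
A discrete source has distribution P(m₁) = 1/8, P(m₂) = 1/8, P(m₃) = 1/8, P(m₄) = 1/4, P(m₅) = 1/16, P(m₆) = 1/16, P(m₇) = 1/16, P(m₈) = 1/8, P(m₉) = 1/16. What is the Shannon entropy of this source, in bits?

3 bits

Each probability is a power of 1/2, so log₂(1/p) is an integer.
H = Σ p·log₂(1/p) = 1/8·3 + 1/8·3 + 1/8·3 + 1/4·2 + 1/16·4 + 1/16·4 + 1/16·4 + 1/8·3 + 1/16·4 = 3 bits.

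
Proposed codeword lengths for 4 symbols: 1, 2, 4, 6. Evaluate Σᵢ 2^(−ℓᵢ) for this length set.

With common denominator 2^6 = 64: Σ 2^(−ℓᵢ) = 32/64 + 16/64 + 4/64 + 1/64 = 53/64 = 0.828125.

0.828125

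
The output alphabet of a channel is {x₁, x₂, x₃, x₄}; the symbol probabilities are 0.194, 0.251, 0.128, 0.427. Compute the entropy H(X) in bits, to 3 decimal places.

1.863 bits

H = −Σ pᵢ log₂ pᵢ.
−0.194·log₂(0.194) = 0.4590
−0.251·log₂(0.251) = 0.5006
−0.128·log₂(0.128) = 0.3796
−0.427·log₂(0.427) = 0.5242
Sum ≈ 1.8634 → 1.863 bits.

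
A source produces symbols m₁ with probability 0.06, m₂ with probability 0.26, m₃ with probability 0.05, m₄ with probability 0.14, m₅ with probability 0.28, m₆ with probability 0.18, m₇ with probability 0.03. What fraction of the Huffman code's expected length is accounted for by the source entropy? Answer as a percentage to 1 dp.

Entropy H = −Σ p log₂ p ≈ 2.4733 bits.
Huffman merges: 3/100+1/20→2/25; 3/50+2/25→7/50; 7/50+7/50→7/25; 9/50+13/50→11/25; 7/25+7/25→14/25; 11/25+14/25→1. L = 5/2 ≈ 2.5000.
Efficiency = H/L = 2.4733/2.5000 = 98.9%.

98.9%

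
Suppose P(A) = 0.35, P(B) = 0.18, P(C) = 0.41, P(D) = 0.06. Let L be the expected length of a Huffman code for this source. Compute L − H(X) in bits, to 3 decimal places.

0.084 bits

Entropy H = −Σ p log₂ p ≈ 1.7463 bits.
Huffman merges: 3/50+9/50→6/25; 6/25+7/20→59/100; 41/100+59/100→1. L = 183/100 ≈ 1.8300.
L − H = 1.8300 − 1.7463 = 0.084 bits.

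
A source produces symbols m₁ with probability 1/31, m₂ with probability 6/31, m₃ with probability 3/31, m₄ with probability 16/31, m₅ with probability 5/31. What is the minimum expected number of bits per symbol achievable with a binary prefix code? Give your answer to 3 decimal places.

1.903 bits/symbol

Repeatedly combine the two least-probable nodes; the expected code length is the sum of the merged weights.
merge 1/31 + 3/31 → 4/31
merge 4/31 + 5/31 → 9/31
merge 6/31 + 9/31 → 15/31
merge 15/31 + 16/31 → 1
L = 4/31 + 9/31 + 15/31 + 1 = 59/31 ≈ 1.903 bits/symbol.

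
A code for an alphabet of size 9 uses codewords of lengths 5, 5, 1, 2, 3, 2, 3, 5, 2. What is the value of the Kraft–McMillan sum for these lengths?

With common denominator 2^5 = 32: Σ 2^(−ℓᵢ) = 1/32 + 1/32 + 16/32 + 8/32 + 4/32 + 8/32 + 4/32 + 1/32 + 8/32 = 51/32 = 1.59375.

1.59375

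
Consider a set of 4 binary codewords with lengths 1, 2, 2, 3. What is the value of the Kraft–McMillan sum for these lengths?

1.125

With common denominator 2^3 = 8: Σ 2^(−ℓᵢ) = 4/8 + 2/8 + 2/8 + 1/8 = 9/8 = 1.125.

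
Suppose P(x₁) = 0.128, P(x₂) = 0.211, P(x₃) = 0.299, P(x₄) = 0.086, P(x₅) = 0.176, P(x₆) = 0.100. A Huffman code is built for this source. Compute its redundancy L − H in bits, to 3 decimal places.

Entropy H = −Σ p log₂ p ≈ 2.4518 bits.
Huffman merges: 43/500+1/10→93/500; 16/125+22/125→38/125; 93/500+211/1000→397/1000; 299/1000+38/125→603/1000; 397/1000+603/1000→1. L = 249/100 ≈ 2.4900.
L − H = 2.4900 − 2.4518 = 0.038 bits.

0.038 bits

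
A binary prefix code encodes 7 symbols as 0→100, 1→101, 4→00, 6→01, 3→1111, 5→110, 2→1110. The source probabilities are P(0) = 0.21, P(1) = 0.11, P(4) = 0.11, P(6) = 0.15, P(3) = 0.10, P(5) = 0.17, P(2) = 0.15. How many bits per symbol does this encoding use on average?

L̄ = Σ pᵢ·ℓᵢ = 0.21·3 + 0.11·3 + 0.11·2 + 0.15·2 + 0.10·4 + 0.17·3 + 0.15·4 = 2.99 bits/symbol.

2.99 bits/symbol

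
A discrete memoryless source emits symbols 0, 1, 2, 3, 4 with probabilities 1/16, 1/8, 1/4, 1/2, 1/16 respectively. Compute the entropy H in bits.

1.875 bits

Each probability is a power of 1/2, so log₂(1/p) is an integer.
H = Σ p·log₂(1/p) = 1/16·4 + 1/8·3 + 1/4·2 + 1/2·1 + 1/16·4 = 1.875 bits.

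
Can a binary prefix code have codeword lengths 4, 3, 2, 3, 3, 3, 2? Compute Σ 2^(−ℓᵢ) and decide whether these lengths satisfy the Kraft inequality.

With common denominator 2^4 = 16: Σ 2^(−ℓᵢ) = 1/16 + 2/16 + 4/16 + 2/16 + 2/16 + 2/16 + 4/16 = 17/16 = 1.0625.
Kraft's inequality requires Σ ≤ 1; here Σ = 1.0625 > 1, so no such prefix code exists.

1.0625; no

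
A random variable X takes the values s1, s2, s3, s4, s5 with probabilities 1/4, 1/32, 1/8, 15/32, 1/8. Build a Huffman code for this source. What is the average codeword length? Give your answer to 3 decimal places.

Repeatedly combine the two least-probable nodes; the expected code length is the sum of the merged weights.
merge 1/32 + 1/8 → 5/32
merge 1/8 + 5/32 → 9/32
merge 1/4 + 9/32 → 17/32
merge 15/32 + 17/32 → 1
L = 5/32 + 9/32 + 17/32 + 1 = 63/32 ≈ 1.969 bits/symbol.

1.969 bits/symbol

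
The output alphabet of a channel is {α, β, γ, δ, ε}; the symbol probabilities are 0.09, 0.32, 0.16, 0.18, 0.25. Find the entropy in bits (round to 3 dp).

2.207 bits

H = −Σ pᵢ log₂ pᵢ.
−0.09·log₂(0.09) = 0.3127
−0.32·log₂(0.32) = 0.5260
−0.16·log₂(0.16) = 0.4230
−0.18·log₂(0.18) = 0.4453
−0.25·log₂(0.25) = 0.5000
Sum ≈ 2.2070 → 2.207 bits.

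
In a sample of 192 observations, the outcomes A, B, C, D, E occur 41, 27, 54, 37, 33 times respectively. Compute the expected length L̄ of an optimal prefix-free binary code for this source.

Probabilities are the counts divided by 192.
Repeatedly combine the two least-probable nodes; the expected code length is the sum of the merged weights.
merge 9/64 + 11/64 → 5/16
merge 37/192 + 41/192 → 13/32
merge 9/32 + 5/16 → 19/32
merge 13/32 + 19/32 → 1
L = 5/16 + 13/32 + 19/32 + 1 = 37/16 = 2.3125 bits/symbol.

2.3125 bits/symbol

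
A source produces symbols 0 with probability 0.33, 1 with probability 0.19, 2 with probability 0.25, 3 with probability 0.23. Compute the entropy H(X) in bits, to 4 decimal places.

1.9707 bits

H = −Σ pᵢ log₂ pᵢ.
−0.33·log₂(0.33) = 0.5278
−0.19·log₂(0.19) = 0.4552
−0.25·log₂(0.25) = 0.5000
−0.23·log₂(0.23) = 0.4877
Sum ≈ 1.9707 → 1.9707 bits.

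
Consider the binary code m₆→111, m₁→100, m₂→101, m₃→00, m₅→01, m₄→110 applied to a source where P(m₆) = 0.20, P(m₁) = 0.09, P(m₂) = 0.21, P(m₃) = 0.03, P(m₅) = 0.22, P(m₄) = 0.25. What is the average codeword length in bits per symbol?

2.75 bits/symbol

L̄ = Σ pᵢ·ℓᵢ = 0.20·3 + 0.09·3 + 0.21·3 + 0.03·2 + 0.22·2 + 0.25·3 = 2.75 bits/symbol.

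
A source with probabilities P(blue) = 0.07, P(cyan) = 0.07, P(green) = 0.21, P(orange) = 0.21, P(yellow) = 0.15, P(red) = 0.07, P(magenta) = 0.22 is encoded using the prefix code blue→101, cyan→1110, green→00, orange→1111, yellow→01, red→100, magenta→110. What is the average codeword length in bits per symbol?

2.92 bits/symbol

L̄ = Σ pᵢ·ℓᵢ = 0.07·3 + 0.07·4 + 0.21·2 + 0.21·4 + 0.15·2 + 0.07·3 + 0.22·3 = 2.92 bits/symbol.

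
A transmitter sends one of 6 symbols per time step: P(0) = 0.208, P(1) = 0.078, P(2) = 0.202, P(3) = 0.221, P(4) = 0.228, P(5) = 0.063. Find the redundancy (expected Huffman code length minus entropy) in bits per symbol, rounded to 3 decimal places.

Entropy H = −Σ p log₂ p ≈ 2.4433 bits.
Huffman merges: 63/1000+39/500→141/1000; 141/1000+101/500→343/1000; 26/125+221/1000→429/1000; 57/250+343/1000→571/1000; 429/1000+571/1000→1. L = 621/250 ≈ 2.4840.
L − H = 2.4840 − 2.4433 = 0.041 bits.

0.041 bits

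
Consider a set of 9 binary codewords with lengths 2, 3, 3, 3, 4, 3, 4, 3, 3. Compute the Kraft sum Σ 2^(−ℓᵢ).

1.125

With common denominator 2^4 = 16: Σ 2^(−ℓᵢ) = 4/16 + 2/16 + 2/16 + 2/16 + 1/16 + 2/16 + 1/16 + 2/16 + 2/16 = 18/16 = 1.125.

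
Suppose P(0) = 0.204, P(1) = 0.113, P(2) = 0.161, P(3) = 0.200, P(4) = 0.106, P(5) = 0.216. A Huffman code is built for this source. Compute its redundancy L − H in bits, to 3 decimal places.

Entropy H = −Σ p log₂ p ≈ 2.5327 bits.
Huffman merges: 53/500+113/1000→219/1000; 161/1000+1/5→361/1000; 51/250+27/125→21/50; 219/1000+361/1000→29/50; 21/50+29/50→1. L = 129/50 ≈ 2.5800.
L − H = 2.5800 − 2.5327 = 0.047 bits.

0.047 bits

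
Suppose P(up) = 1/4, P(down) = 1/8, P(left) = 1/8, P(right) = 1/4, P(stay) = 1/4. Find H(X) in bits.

Each probability is a power of 1/2, so log₂(1/p) is an integer.
H = Σ p·log₂(1/p) = 1/4·2 + 1/8·3 + 1/8·3 + 1/4·2 + 1/4·2 = 2.25 bits.

2.25 bits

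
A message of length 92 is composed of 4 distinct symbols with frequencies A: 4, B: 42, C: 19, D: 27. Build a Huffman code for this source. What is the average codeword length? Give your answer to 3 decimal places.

Probabilities are the counts divided by 92.
Repeatedly combine the two least-probable nodes; the expected code length is the sum of the merged weights.
merge 1/23 + 19/92 → 1/4
merge 1/4 + 27/92 → 25/46
merge 21/46 + 25/46 → 1
L = 1/4 + 25/46 + 1 = 165/92 ≈ 1.793 bits/symbol.

1.793 bits/symbol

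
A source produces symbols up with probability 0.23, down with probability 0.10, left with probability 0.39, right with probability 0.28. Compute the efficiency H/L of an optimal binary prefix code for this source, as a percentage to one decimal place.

Entropy H = −Σ p log₂ p ≈ 1.8639 bits.
Huffman merges: 1/10+23/100→33/100; 7/25+33/100→61/100; 39/100+61/100→1. L = 97/50 ≈ 1.9400.
Efficiency = H/L = 1.8639/1.9400 = 96.1%.

96.1%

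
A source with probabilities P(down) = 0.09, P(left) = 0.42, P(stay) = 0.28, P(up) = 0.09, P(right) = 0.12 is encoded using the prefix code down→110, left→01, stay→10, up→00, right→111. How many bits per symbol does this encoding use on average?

L̄ = Σ pᵢ·ℓᵢ = 0.09·3 + 0.42·2 + 0.28·2 + 0.09·2 + 0.12·3 = 2.21 bits/symbol.

2.21 bits/symbol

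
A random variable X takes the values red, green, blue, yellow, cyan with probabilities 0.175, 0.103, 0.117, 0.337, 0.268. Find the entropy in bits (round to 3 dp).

2.178 bits

H = −Σ pᵢ log₂ pᵢ.
−0.175·log₂(0.175) = 0.4401
−0.103·log₂(0.103) = 0.3378
−0.117·log₂(0.117) = 0.3622
−0.337·log₂(0.337) = 0.5288
−0.268·log₂(0.268) = 0.5091
Sum ≈ 2.1779 → 2.178 bits.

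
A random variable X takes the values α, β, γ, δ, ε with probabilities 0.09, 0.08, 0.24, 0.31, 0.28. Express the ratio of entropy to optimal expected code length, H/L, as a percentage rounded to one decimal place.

98.4%

Entropy H = −Σ p log₂ p ≈ 2.1363 bits.
Huffman merges: 2/25+9/100→17/100; 17/100+6/25→41/100; 7/25+31/100→59/100; 41/100+59/100→1. L = 217/100 ≈ 2.1700.
Efficiency = H/L = 2.1363/2.1700 = 98.4%.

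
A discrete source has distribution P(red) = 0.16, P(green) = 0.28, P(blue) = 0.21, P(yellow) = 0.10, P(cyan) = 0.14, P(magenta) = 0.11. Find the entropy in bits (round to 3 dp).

H = −Σ pᵢ log₂ pᵢ.
−0.16·log₂(0.16) = 0.4230
−0.28·log₂(0.28) = 0.5142
−0.21·log₂(0.21) = 0.4728
−0.10·log₂(0.10) = 0.3322
−0.14·log₂(0.14) = 0.3971
−0.11·log₂(0.11) = 0.3503
Sum ≈ 2.4897 → 2.490 bits.

2.490 bits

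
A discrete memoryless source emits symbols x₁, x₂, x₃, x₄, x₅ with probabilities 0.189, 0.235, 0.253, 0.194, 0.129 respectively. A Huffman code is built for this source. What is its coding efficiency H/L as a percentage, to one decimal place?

Entropy H = −Σ p log₂ p ≈ 2.2870 bits.
Huffman merges: 129/1000+189/1000→159/500; 97/500+47/200→429/1000; 253/1000+159/500→571/1000; 429/1000+571/1000→1. L = 1159/500 ≈ 2.3180.
Efficiency = H/L = 2.2870/2.3180 = 98.7%.

98.7%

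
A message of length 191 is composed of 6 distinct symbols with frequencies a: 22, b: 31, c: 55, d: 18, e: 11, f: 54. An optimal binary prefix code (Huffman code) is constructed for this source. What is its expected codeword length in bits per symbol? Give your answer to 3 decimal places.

2.419 bits/symbol

Probabilities are the counts divided by 191.
Repeatedly combine the two least-probable nodes; the expected code length is the sum of the merged weights.
merge 11/191 + 18/191 → 29/191
merge 22/191 + 29/191 → 51/191
merge 31/191 + 51/191 → 82/191
merge 54/191 + 55/191 → 109/191
merge 82/191 + 109/191 → 1
L = 29/191 + 51/191 + 82/191 + 109/191 + 1 = 462/191 ≈ 2.419 bits/symbol.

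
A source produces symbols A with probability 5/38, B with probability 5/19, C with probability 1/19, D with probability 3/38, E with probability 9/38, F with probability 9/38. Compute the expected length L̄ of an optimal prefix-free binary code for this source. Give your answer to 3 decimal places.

2.395 bits/symbol

Repeatedly combine the two least-probable nodes; the expected code length is the sum of the merged weights.
merge 1/19 + 3/38 → 5/38
merge 5/38 + 5/38 → 5/19
merge 9/38 + 9/38 → 9/19
merge 5/19 + 5/19 → 10/19
merge 9/19 + 10/19 → 1
L = 5/38 + 5/19 + 9/19 + 10/19 + 1 = 91/38 ≈ 2.395 bits/symbol.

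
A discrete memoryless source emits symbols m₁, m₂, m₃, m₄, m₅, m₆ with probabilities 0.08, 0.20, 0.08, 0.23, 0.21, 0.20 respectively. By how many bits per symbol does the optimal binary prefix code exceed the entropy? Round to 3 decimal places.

0.048 bits

Entropy H = −Σ p log₂ p ≈ 2.4723 bits.
Huffman merges: 2/25+2/25→4/25; 4/25+1/5→9/25; 1/5+21/100→41/100; 23/100+9/25→59/100; 41/100+59/100→1. L = 63/25 ≈ 2.5200.
L − H = 2.5200 − 2.4723 = 0.048 bits.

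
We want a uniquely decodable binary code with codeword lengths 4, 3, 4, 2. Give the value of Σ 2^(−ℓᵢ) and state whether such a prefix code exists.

0.5; yes

With common denominator 2^4 = 16: Σ 2^(−ℓᵢ) = 1/16 + 2/16 + 1/16 + 4/16 = 8/16 = 0.5.
Kraft's inequality requires Σ ≤ 1; here Σ = 0.5 ≤ 1, so such a prefix code exists.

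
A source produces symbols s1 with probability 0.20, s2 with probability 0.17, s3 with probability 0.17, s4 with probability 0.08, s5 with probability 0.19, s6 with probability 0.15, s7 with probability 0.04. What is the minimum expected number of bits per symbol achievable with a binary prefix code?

Repeatedly combine the two least-probable nodes; the expected code length is the sum of the merged weights.
merge 1/25 + 2/25 → 3/25
merge 3/25 + 3/20 → 27/100
merge 17/100 + 17/100 → 17/50
merge 19/100 + 1/5 → 39/100
merge 27/100 + 17/50 → 61/100
merge 39/100 + 61/100 → 1
L = 3/25 + 27/100 + 17/50 + 39/100 + 61/100 + 1 = 273/100 = 2.73 bits/symbol.

2.73 bits/symbol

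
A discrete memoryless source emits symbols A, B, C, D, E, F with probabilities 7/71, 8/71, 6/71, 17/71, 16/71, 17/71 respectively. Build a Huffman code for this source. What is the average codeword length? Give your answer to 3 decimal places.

Repeatedly combine the two least-probable nodes; the expected code length is the sum of the merged weights.
merge 6/71 + 7/71 → 13/71
merge 8/71 + 13/71 → 21/71
merge 16/71 + 17/71 → 33/71
merge 17/71 + 21/71 → 38/71
merge 33/71 + 38/71 → 1
L = 13/71 + 21/71 + 33/71 + 38/71 + 1 = 176/71 ≈ 2.479 bits/symbol.

2.479 bits/symbol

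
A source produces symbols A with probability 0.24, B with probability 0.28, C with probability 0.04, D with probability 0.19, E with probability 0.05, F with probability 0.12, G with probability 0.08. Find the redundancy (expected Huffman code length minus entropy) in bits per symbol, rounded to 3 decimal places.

0.026 bits

Entropy H = −Σ p log₂ p ≈ 2.5240 bits.
Huffman merges: 1/25+1/20→9/100; 2/25+9/100→17/100; 3/25+17/100→29/100; 19/100+6/25→43/100; 7/25+29/100→57/100; 43/100+57/100→1. L = 51/20 ≈ 2.5500.
L − H = 2.5500 − 2.5240 = 0.026 bits.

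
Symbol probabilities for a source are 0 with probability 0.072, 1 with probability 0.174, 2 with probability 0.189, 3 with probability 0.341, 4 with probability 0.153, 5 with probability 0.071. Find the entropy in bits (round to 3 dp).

H = −Σ pᵢ log₂ pᵢ.
−0.072·log₂(0.072) = 0.2733
−0.174·log₂(0.174) = 0.4390
−0.189·log₂(0.189) = 0.4543
−0.341·log₂(0.341) = 0.5293
−0.153·log₂(0.153) = 0.4144
−0.071·log₂(0.071) = 0.2709
Sum ≈ 2.3812 → 2.381 bits.

2.381 bits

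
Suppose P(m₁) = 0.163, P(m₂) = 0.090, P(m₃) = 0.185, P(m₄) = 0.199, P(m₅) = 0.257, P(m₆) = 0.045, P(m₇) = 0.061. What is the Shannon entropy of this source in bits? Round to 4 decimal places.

2.6043 bits

H = −Σ pᵢ log₂ pᵢ.
−0.163·log₂(0.163) = 0.4266
−0.090·log₂(0.090) = 0.3127
−0.185·log₂(0.185) = 0.4504
−0.199·log₂(0.199) = 0.4635
−0.257·log₂(0.257) = 0.5038
−0.045·log₂(0.045) = 0.2013
−0.061·log₂(0.061) = 0.2461
Sum ≈ 2.6043 → 2.6043 bits.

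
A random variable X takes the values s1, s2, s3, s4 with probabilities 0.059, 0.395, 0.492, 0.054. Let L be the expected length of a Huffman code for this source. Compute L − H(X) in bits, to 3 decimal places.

0.120 bits

Entropy H = −Σ p log₂ p ≈ 1.5011 bits.
Huffman merges: 27/500+59/1000→113/1000; 113/1000+79/200→127/250; 123/250+127/250→1. L = 1621/1000 ≈ 1.6210.
L − H = 1.6210 − 1.5011 = 0.120 bits.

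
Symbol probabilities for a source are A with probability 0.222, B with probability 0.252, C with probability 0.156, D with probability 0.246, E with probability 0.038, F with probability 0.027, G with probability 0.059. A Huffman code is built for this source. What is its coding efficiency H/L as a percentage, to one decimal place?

Entropy H = −Σ p log₂ p ≈ 2.4599 bits.
Huffman merges: 27/1000+19/500→13/200; 59/1000+13/200→31/250; 31/250+39/250→7/25; 111/500+123/500→117/250; 63/250+7/25→133/250; 117/250+133/250→1. L = 2469/1000 ≈ 2.4690.
Efficiency = H/L = 2.4599/2.4690 = 99.6%.

99.6%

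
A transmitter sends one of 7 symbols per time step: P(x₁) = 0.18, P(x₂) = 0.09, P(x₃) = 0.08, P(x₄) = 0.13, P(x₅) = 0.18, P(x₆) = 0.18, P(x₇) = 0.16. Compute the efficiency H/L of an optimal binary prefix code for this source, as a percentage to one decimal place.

Entropy H = −Σ p log₂ p ≈ 2.7457 bits.
Huffman merges: 2/25+9/100→17/100; 13/100+4/25→29/100; 17/100+9/50→7/20; 9/50+9/50→9/25; 29/100+7/20→16/25; 9/25+16/25→1. L = 281/100 ≈ 2.8100.
Efficiency = H/L = 2.7457/2.8100 = 97.7%.

97.7%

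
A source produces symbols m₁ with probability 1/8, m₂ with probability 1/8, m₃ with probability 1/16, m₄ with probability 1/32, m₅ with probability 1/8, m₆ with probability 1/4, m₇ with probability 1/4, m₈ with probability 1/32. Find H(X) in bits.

Each probability is a power of 1/2, so log₂(1/p) is an integer.
H = Σ p·log₂(1/p) = 1/8·3 + 1/8·3 + 1/16·4 + 1/32·5 + 1/8·3 + 1/4·2 + 1/4·2 + 1/32·5 = 2.6875 bits.

2.6875 bits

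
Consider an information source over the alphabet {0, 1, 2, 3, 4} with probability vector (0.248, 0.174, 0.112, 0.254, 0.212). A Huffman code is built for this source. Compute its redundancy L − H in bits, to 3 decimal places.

Entropy H = −Σ p log₂ p ≈ 2.2682 bits.
Huffman merges: 14/125+87/500→143/500; 53/250+31/125→23/50; 127/500+143/500→27/50; 23/50+27/50→1. L = 1143/500 ≈ 2.2860.
L − H = 2.2860 − 2.2682 = 0.018 bits.

0.018 bits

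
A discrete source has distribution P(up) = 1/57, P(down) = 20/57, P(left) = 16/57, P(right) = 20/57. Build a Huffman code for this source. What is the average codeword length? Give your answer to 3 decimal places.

1.947 bits/symbol

Repeatedly combine the two least-probable nodes; the expected code length is the sum of the merged weights.
merge 1/57 + 16/57 → 17/57
merge 17/57 + 20/57 → 37/57
merge 20/57 + 37/57 → 1
L = 17/57 + 37/57 + 1 = 37/19 ≈ 1.947 bits/symbol.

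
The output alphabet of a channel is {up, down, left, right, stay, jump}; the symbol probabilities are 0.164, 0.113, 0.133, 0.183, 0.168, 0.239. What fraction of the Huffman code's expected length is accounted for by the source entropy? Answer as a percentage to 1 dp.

98.7%

Entropy H = −Σ p log₂ p ≈ 2.5445 bits.
Huffman merges: 113/1000+133/1000→123/500; 41/250+21/125→83/250; 183/1000+239/1000→211/500; 123/500+83/250→289/500; 211/500+289/500→1. L = 1289/500 ≈ 2.5780.
Efficiency = H/L = 2.5445/2.5780 = 98.7%.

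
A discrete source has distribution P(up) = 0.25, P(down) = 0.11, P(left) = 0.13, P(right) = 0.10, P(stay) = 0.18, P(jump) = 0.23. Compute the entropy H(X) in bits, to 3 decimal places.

2.498 bits

H = −Σ pᵢ log₂ pᵢ.
−0.25·log₂(0.25) = 0.5000
−0.11·log₂(0.11) = 0.3503
−0.13·log₂(0.13) = 0.3826
−0.10·log₂(0.10) = 0.3322
−0.18·log₂(0.18) = 0.4453
−0.23·log₂(0.23) = 0.4877
Sum ≈ 2.4981 → 2.498 bits.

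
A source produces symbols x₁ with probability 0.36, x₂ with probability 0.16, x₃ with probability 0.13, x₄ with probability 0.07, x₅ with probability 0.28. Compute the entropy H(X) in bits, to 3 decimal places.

H = −Σ pᵢ log₂ pᵢ.
−0.36·log₂(0.36) = 0.5306
−0.16·log₂(0.16) = 0.4230
−0.13·log₂(0.13) = 0.3826
−0.07·log₂(0.07) = 0.2686
−0.28·log₂(0.28) = 0.5142
Sum ≈ 2.1191 → 2.119 bits.

2.119 bits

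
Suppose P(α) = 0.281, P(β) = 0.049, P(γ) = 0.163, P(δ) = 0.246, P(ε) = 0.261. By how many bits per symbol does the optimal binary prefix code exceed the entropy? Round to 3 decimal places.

0.054 bits

Entropy H = −Σ p log₂ p ≈ 2.1579 bits.
Huffman merges: 49/1000+163/1000→53/250; 53/250+123/500→229/500; 261/1000+281/1000→271/500; 229/500+271/500→1. L = 553/250 ≈ 2.2120.
L − H = 2.2120 − 2.1579 = 0.054 bits.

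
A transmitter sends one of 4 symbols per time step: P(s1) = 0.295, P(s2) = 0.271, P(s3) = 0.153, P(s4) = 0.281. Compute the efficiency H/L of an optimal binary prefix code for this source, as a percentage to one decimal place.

98.0%

Entropy H = −Σ p log₂ p ≈ 1.9590 bits.
Huffman merges: 153/1000+271/1000→53/125; 281/1000+59/200→72/125; 53/125+72/125→1. L = 2 ≈ 2.0000.
Efficiency = H/L = 1.9590/2.0000 = 98.0%.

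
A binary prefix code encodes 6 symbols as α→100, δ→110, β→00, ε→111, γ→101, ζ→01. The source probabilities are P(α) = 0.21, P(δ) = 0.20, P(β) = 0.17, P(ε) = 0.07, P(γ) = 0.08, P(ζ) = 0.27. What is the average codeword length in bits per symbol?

L̄ = Σ pᵢ·ℓᵢ = 0.21·3 + 0.20·3 + 0.17·2 + 0.07·3 + 0.08·3 + 0.27·2 = 2.56 bits/symbol.

2.56 bits/symbol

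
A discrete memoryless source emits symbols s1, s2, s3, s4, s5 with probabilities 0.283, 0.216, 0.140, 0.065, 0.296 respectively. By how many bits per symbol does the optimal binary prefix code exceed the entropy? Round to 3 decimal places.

Entropy H = −Σ p log₂ p ≈ 2.1662 bits.
Huffman merges: 13/200+7/50→41/200; 41/200+27/125→421/1000; 283/1000+37/125→579/1000; 421/1000+579/1000→1. L = 441/200 ≈ 2.2050.
L − H = 2.2050 − 2.1662 = 0.039 bits.

0.039 bits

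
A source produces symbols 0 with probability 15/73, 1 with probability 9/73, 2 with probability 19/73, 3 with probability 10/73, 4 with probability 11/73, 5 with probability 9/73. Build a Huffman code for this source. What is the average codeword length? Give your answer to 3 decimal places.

2.534 bits/symbol

Repeatedly combine the two least-probable nodes; the expected code length is the sum of the merged weights.
merge 9/73 + 9/73 → 18/73
merge 10/73 + 11/73 → 21/73
merge 15/73 + 18/73 → 33/73
merge 19/73 + 21/73 → 40/73
merge 33/73 + 40/73 → 1
L = 18/73 + 21/73 + 33/73 + 40/73 + 1 = 185/73 ≈ 2.534 bits/symbol.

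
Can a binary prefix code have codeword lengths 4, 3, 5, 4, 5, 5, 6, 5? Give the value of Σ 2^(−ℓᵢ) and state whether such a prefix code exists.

With common denominator 2^6 = 64: Σ 2^(−ℓᵢ) = 4/64 + 8/64 + 2/64 + 4/64 + 2/64 + 2/64 + 1/64 + 2/64 = 25/64 = 0.390625.
Kraft's inequality requires Σ ≤ 1; here Σ = 0.390625 ≤ 1, so such a prefix code exists.

0.390625; yes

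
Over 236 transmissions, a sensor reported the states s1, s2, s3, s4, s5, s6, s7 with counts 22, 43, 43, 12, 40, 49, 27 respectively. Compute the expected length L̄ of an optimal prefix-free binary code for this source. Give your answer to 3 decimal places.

Probabilities are the counts divided by 236.
Repeatedly combine the two least-probable nodes; the expected code length is the sum of the merged weights.
merge 3/59 + 11/118 → 17/118
merge 27/236 + 17/118 → 61/236
merge 10/59 + 43/236 → 83/236
merge 43/236 + 49/236 → 23/59
merge 61/236 + 83/236 → 36/59
merge 23/59 + 36/59 → 1
L = 17/118 + 61/236 + 83/236 + 23/59 + 36/59 + 1 = 325/118 ≈ 2.754 bits/symbol.

2.754 bits/symbol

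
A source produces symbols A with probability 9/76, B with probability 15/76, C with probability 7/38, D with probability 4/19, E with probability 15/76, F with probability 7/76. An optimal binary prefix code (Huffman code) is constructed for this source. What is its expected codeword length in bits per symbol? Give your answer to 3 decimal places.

2.592 bits/symbol

Repeatedly combine the two least-probable nodes; the expected code length is the sum of the merged weights.
merge 7/76 + 9/76 → 4/19
merge 7/38 + 15/76 → 29/76
merge 15/76 + 4/19 → 31/76
merge 4/19 + 29/76 → 45/76
merge 31/76 + 45/76 → 1
L = 4/19 + 29/76 + 31/76 + 45/76 + 1 = 197/76 ≈ 2.592 bits/symbol.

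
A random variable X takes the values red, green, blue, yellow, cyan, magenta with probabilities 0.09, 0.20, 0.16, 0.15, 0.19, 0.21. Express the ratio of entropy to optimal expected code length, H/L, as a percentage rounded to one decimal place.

Entropy H = −Σ p log₂ p ≈ 2.5387 bits.
Huffman merges: 9/100+3/20→6/25; 4/25+19/100→7/20; 1/5+21/100→41/100; 6/25+7/20→59/100; 41/100+59/100→1. L = 259/100 ≈ 2.5900.
Efficiency = H/L = 2.5387/2.5900 = 98.0%.

98.0%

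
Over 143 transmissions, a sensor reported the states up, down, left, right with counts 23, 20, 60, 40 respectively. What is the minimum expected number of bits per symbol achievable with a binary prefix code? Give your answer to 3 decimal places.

Probabilities are the counts divided by 143.
Repeatedly combine the two least-probable nodes; the expected code length is the sum of the merged weights.
merge 20/143 + 23/143 → 43/143
merge 40/143 + 43/143 → 83/143
merge 60/143 + 83/143 → 1
L = 43/143 + 83/143 + 1 = 269/143 ≈ 1.881 bits/symbol.

1.881 bits/symbol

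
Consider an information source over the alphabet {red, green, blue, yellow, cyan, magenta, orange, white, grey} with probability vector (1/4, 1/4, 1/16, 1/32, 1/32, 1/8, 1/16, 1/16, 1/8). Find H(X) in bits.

2.8125 bits

Each probability is a power of 1/2, so log₂(1/p) is an integer.
H = Σ p·log₂(1/p) = 1/4·2 + 1/4·2 + 1/16·4 + 1/32·5 + 1/32·5 + 1/8·3 + 1/16·4 + 1/16·4 + 1/8·3 = 2.8125 bits.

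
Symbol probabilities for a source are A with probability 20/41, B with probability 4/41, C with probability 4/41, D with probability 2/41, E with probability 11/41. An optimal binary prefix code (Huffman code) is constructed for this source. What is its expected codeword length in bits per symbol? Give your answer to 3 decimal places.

Repeatedly combine the two least-probable nodes; the expected code length is the sum of the merged weights.
merge 2/41 + 4/41 → 6/41
merge 4/41 + 6/41 → 10/41
merge 10/41 + 11/41 → 21/41
merge 20/41 + 21/41 → 1
L = 6/41 + 10/41 + 21/41 + 1 = 78/41 ≈ 1.902 bits/symbol.

1.902 bits/symbol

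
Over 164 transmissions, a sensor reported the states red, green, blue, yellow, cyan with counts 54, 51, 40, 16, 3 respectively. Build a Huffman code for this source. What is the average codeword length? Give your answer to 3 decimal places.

Probabilities are the counts divided by 164.
Repeatedly combine the two least-probable nodes; the expected code length is the sum of the merged weights.
merge 3/164 + 4/41 → 19/164
merge 19/164 + 10/41 → 59/164
merge 51/164 + 27/82 → 105/164
merge 59/164 + 105/164 → 1
L = 19/164 + 59/164 + 105/164 + 1 = 347/164 ≈ 2.116 bits/symbol.

2.116 bits/symbol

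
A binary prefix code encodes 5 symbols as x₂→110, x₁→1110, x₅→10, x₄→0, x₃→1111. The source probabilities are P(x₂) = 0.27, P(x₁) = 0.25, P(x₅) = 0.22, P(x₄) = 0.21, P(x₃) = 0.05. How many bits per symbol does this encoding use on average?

2.66 bits/symbol

L̄ = Σ pᵢ·ℓᵢ = 0.27·3 + 0.25·4 + 0.22·2 + 0.21·1 + 0.05·4 = 2.66 bits/symbol.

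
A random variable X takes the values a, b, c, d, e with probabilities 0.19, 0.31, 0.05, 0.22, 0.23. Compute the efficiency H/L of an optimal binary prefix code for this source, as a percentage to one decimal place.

96.6%

Entropy H = −Σ p log₂ p ≈ 2.1634 bits.
Huffman merges: 1/20+19/100→6/25; 11/50+23/100→9/20; 6/25+31/100→11/20; 9/20+11/20→1. L = 56/25 ≈ 2.2400.
Efficiency = H/L = 2.1634/2.2400 = 96.6%.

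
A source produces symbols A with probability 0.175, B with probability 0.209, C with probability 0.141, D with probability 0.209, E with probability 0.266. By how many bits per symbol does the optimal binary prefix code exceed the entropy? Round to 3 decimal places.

0.025 bits

Entropy H = −Σ p log₂ p ≈ 2.2908 bits.
Huffman merges: 141/1000+7/40→79/250; 209/1000+209/1000→209/500; 133/500+79/250→291/500; 209/500+291/500→1. L = 579/250 ≈ 2.3160.
L − H = 2.3160 − 2.2908 = 0.025 bits.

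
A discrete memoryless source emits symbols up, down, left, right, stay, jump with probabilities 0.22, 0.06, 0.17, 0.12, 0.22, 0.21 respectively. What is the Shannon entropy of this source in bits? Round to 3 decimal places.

2.479 bits

H = −Σ pᵢ log₂ pᵢ.
−0.22·log₂(0.22) = 0.4806
−0.06·log₂(0.06) = 0.2435
−0.17·log₂(0.17) = 0.4346
−0.12·log₂(0.12) = 0.3671
−0.22·log₂(0.22) = 0.4806
−0.21·log₂(0.21) = 0.4728
Sum ≈ 2.4792 → 2.479 bits.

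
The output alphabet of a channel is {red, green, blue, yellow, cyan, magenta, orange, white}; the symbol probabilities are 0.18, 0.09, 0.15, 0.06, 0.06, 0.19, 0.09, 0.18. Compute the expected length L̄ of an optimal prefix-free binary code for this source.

Repeatedly combine the two least-probable nodes; the expected code length is the sum of the merged weights.
merge 3/50 + 3/50 → 3/25
merge 9/100 + 9/100 → 9/50
merge 3/25 + 3/20 → 27/100
merge 9/50 + 9/50 → 9/25
merge 9/50 + 19/100 → 37/100
merge 27/100 + 9/25 → 63/100
merge 37/100 + 63/100 → 1
L = 3/25 + 9/50 + 27/100 + 9/25 + 37/100 + 63/100 + 1 = 293/100 = 2.93 bits/symbol.

2.93 bits/symbol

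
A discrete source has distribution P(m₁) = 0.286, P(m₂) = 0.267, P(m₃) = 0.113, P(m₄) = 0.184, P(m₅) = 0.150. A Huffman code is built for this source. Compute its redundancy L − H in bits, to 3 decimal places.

Entropy H = −Σ p log₂ p ≈ 2.2405 bits.
Huffman merges: 113/1000+3/20→263/1000; 23/125+263/1000→447/1000; 267/1000+143/500→553/1000; 447/1000+553/1000→1. L = 2263/1000 ≈ 2.2630.
L − H = 2.2630 − 2.2405 = 0.022 bits.

0.022 bits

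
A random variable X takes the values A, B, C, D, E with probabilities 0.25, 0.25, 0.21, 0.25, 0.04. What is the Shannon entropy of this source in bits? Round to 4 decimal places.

H = −Σ pᵢ log₂ pᵢ.
−0.25·log₂(0.25) = 0.5000
−0.25·log₂(0.25) = 0.5000
−0.21·log₂(0.21) = 0.4728
−0.25·log₂(0.25) = 0.5000
−0.04·log₂(0.04) = 0.1858
Sum ≈ 2.1586 → 2.1586 bits.

2.1586 bits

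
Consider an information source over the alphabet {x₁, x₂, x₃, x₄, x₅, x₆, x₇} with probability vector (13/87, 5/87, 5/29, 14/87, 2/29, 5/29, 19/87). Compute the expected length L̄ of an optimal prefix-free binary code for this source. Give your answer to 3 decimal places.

2.736 bits/symbol

Repeatedly combine the two least-probable nodes; the expected code length is the sum of the merged weights.
merge 5/87 + 2/29 → 11/87
merge 11/87 + 13/87 → 8/29
merge 14/87 + 5/29 → 1/3
merge 5/29 + 19/87 → 34/87
merge 8/29 + 1/3 → 53/87
merge 34/87 + 53/87 → 1
L = 11/87 + 8/29 + 1/3 + 34/87 + 53/87 + 1 = 238/87 ≈ 2.736 bits/symbol.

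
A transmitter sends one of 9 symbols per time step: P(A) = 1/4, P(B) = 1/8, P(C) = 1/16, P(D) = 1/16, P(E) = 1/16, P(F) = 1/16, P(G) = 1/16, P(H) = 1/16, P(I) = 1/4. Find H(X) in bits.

Each probability is a power of 1/2, so log₂(1/p) is an integer.
H = Σ p·log₂(1/p) = 1/4·2 + 1/8·3 + 1/16·4 + 1/16·4 + 1/16·4 + 1/16·4 + 1/16·4 + 1/16·4 + 1/4·2 = 2.875 bits.

2.875 bits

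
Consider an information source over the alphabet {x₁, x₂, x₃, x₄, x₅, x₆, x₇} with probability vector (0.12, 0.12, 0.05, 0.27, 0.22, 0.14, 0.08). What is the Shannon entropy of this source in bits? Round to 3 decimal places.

H = −Σ pᵢ log₂ pᵢ.
−0.12·log₂(0.12) = 0.3671
−0.12·log₂(0.12) = 0.3671
−0.05·log₂(0.05) = 0.2161
−0.27·log₂(0.27) = 0.5100
−0.22·log₂(0.22) = 0.4806
−0.14·log₂(0.14) = 0.3971
−0.08·log₂(0.08) = 0.2915
Sum ≈ 2.6294 → 2.629 bits.

2.629 bits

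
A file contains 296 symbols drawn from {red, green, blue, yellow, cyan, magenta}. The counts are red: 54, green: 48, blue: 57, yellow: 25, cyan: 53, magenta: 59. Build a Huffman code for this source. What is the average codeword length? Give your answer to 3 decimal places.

2.608 bits/symbol

Probabilities are the counts divided by 296.
Repeatedly combine the two least-probable nodes; the expected code length is the sum of the merged weights.
merge 25/296 + 6/37 → 73/296
merge 53/296 + 27/148 → 107/296
merge 57/296 + 59/296 → 29/74
merge 73/296 + 107/296 → 45/74
merge 29/74 + 45/74 → 1
L = 73/296 + 107/296 + 29/74 + 45/74 + 1 = 193/74 ≈ 2.608 bits/symbol.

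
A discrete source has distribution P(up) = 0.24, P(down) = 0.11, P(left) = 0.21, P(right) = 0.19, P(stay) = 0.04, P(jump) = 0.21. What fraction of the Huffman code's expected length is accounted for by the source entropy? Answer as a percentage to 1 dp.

97.6%

Entropy H = −Σ p log₂ p ≈ 2.4310 bits.
Huffman merges: 1/25+11/100→3/20; 3/20+19/100→17/50; 21/100+21/100→21/50; 6/25+17/50→29/50; 21/50+29/50→1. L = 249/100 ≈ 2.4900.
Efficiency = H/L = 2.4310/2.4900 = 97.6%.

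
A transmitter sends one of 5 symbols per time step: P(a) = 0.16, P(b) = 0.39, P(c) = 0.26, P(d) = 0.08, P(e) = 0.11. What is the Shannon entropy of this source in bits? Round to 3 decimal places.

H = −Σ pᵢ log₂ pᵢ.
−0.16·log₂(0.16) = 0.4230
−0.39·log₂(0.39) = 0.5298
−0.26·log₂(0.26) = 0.5053
−0.08·log₂(0.08) = 0.2915
−0.11·log₂(0.11) = 0.3503
Sum ≈ 2.0999 → 2.100 bits.

2.100 bits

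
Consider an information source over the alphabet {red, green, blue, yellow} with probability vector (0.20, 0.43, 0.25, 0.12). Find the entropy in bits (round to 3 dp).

1.855 bits

H = −Σ pᵢ log₂ pᵢ.
−0.20·log₂(0.20) = 0.4644
−0.43·log₂(0.43) = 0.5236
−0.25·log₂(0.25) = 0.5000
−0.12·log₂(0.12) = 0.3671
Sum ≈ 1.8550 → 1.855 bits.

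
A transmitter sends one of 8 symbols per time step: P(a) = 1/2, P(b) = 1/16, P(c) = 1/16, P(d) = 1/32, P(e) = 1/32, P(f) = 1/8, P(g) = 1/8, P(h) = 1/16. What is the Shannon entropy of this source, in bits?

2.3125 bits

Each probability is a power of 1/2, so log₂(1/p) is an integer.
H = Σ p·log₂(1/p) = 1/2·1 + 1/16·4 + 1/16·4 + 1/32·5 + 1/32·5 + 1/8·3 + 1/8·3 + 1/16·4 = 2.3125 bits.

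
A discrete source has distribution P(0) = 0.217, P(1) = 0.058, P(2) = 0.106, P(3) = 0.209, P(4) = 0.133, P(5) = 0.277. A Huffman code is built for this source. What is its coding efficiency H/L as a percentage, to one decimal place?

Entropy H = −Σ p log₂ p ≈ 2.4319 bits.
Huffman merges: 29/500+53/500→41/250; 133/1000+41/250→297/1000; 209/1000+217/1000→213/500; 277/1000+297/1000→287/500; 213/500+287/500→1. L = 2461/1000 ≈ 2.4610.
Efficiency = H/L = 2.4319/2.4610 = 98.8%.

98.8%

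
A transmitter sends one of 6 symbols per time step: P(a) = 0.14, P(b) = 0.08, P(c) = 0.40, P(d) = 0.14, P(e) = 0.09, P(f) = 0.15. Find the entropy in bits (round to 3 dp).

H = −Σ pᵢ log₂ pᵢ.
−0.14·log₂(0.14) = 0.3971
−0.08·log₂(0.08) = 0.2915
−0.40·log₂(0.40) = 0.5288
−0.14·log₂(0.14) = 0.3971
−0.09·log₂(0.09) = 0.3127
−0.15·log₂(0.15) = 0.4105
Sum ≈ 2.3377 → 2.338 bits.

2.338 bits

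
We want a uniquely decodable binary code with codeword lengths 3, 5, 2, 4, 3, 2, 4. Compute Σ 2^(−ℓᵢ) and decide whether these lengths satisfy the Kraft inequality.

With common denominator 2^5 = 32: Σ 2^(−ℓᵢ) = 4/32 + 1/32 + 8/32 + 2/32 + 4/32 + 8/32 + 2/32 = 29/32 = 0.90625.
Kraft's inequality requires Σ ≤ 1; here Σ = 0.90625 ≤ 1, so such a prefix code exists.

0.90625; yes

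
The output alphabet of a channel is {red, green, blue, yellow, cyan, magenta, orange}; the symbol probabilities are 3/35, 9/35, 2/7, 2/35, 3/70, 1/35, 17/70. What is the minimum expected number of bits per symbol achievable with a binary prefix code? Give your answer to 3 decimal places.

2.414 bits/symbol

Repeatedly combine the two least-probable nodes; the expected code length is the sum of the merged weights.
merge 1/35 + 3/70 → 1/14
merge 2/35 + 1/14 → 9/70
merge 3/35 + 9/70 → 3/14
merge 3/14 + 17/70 → 16/35
merge 9/35 + 2/7 → 19/35
merge 16/35 + 19/35 → 1
L = 1/14 + 9/70 + 3/14 + 16/35 + 19/35 + 1 = 169/70 ≈ 2.414 bits/symbol.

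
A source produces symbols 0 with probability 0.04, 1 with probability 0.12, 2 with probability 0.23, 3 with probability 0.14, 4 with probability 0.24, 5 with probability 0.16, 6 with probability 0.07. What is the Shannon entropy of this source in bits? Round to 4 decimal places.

H = −Σ pᵢ log₂ pᵢ.
−0.04·log₂(0.04) = 0.1858
−0.12·log₂(0.12) = 0.3671
−0.23·log₂(0.23) = 0.4877
−0.14·log₂(0.14) = 0.3971
−0.24·log₂(0.24) = 0.4941
−0.16·log₂(0.16) = 0.4230
−0.07·log₂(0.07) = 0.2686
Sum ≈ 2.6233 → 2.6233 bits.

2.6233 bits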